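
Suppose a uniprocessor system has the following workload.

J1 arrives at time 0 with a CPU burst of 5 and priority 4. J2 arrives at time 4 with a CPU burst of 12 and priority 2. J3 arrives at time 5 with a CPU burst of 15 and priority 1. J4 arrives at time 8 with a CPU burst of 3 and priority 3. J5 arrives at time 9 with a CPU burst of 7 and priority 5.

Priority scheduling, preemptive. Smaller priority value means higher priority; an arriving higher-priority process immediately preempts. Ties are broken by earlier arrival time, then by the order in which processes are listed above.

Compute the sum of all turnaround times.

Timeline: | J1 0-4 | J2 4-5 | J3 5-20 | J2 20-31 | J4 31-34 | J1 34-35 | J5 35-42 |
Completion: J1=35  J2=31  J3=20  J4=34  J5=42
Turnaround (C−A): J1=35  J2=27  J3=15  J4=26  J5=33
Turnaround = completion − arrival: J1=35, J2=27, J3=15, J4=26, J5=33
Total turnaround = 35 + 27 + 15 + 26 + 33 = 136

136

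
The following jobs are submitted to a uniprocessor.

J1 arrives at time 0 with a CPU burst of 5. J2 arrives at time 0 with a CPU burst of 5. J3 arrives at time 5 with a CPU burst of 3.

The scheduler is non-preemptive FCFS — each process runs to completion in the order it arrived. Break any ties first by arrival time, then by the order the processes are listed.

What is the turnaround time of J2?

Schedule: | J1 0-5 | J2 5-10 | J3 10-13 |
Completion: J1=5  J2=10  J3=13
Turnaround (C−A): J1=5  J2=10  J3=8
Turnaround(J2) = completion − arrival = 10 − 0 = 10

10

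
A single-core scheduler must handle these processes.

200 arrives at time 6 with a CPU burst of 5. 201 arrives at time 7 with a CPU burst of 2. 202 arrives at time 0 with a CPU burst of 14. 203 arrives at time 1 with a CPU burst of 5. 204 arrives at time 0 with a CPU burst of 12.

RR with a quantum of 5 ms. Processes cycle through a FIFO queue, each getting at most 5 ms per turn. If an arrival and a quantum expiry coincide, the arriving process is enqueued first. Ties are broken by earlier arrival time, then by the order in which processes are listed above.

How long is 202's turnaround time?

Gantt: | 202 0-5 | 204 5-10 | 203 10-15 | 202 15-20 | 200 20-25 | 201 25-27 | 204 27-32 | 202 32-36 | 204 36-38 |
Completion: 200=25  201=27  202=36  203=15  204=38
Turnaround(202) = completion − arrival = 36 − 0 = 36

36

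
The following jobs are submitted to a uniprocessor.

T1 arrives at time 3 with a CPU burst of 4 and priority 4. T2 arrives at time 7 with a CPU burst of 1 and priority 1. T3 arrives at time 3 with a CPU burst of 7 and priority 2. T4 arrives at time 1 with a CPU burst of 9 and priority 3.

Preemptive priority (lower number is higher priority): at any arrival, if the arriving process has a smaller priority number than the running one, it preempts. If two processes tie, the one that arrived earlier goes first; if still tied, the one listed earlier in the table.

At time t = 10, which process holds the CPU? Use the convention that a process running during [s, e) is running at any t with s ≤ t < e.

T3

Timeline: | idle 0-1 | T4 1-3 | T3 3-7 | T2 7-8 | T3 8-11 | T4 11-18 | T1 18-22 |
Completion: T1=22  T2=8  T3=11  T4=18
Turnaround (C−A): T1=19  T2=1  T3=8  T4=17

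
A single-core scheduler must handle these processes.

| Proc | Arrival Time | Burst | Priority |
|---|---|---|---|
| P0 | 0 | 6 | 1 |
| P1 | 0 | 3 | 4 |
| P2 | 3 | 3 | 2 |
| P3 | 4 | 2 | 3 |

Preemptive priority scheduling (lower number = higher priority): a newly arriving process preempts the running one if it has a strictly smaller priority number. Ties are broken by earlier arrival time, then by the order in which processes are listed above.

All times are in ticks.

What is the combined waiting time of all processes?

Schedule: | P0 0-6 | P2 6-9 | P3 9-11 | P1 11-14 |
Completion: P0=6  P1=14  P2=9  P3=11
Turnaround (C−A): P0=6  P1=14  P2=6  P3=7
Waiting = turnaround − burst: P0=0, P1=11, P2=3, P3=5
Total waiting = 0 + 11 + 3 + 5 = 19

19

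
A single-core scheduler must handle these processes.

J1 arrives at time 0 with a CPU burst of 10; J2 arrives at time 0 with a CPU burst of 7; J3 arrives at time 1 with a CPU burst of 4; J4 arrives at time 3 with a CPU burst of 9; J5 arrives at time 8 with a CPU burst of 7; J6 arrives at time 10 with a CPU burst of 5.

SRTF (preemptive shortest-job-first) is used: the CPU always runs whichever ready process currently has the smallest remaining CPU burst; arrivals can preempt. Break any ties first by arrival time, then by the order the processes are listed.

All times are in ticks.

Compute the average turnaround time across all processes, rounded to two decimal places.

Gantt: | J2 0-1 | J3 1-5 | J2 5-11 | J6 11-16 | J5 16-23 | J4 23-32 | J1 32-42 |
Completion: J1=42  J2=11  J3=5  J4=32  J5=23  J6=16
Turnaround (C−A): J1=42  J2=11  J3=4  J4=29  J5=15  J6=6
Turnaround times: J1=42, J2=11, J3=4, J4=29, J5=15, J6=6
Average turnaround = (42+11+4+29+15+6) / 6 = 107/6 = 17.83

17.83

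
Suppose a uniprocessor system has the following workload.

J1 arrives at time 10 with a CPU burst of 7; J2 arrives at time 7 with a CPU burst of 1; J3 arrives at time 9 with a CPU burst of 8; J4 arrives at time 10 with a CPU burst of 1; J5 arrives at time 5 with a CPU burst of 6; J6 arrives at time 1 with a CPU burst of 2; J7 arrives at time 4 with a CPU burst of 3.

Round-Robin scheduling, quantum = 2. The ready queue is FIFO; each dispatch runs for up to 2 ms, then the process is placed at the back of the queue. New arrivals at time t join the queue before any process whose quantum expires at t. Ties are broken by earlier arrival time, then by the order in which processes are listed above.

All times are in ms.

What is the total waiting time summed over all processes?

43

Schedule: | idle 0-1 | J6 1-3 | idle 3-4 | J7 4-6 | J5 6-8 | J7 8-9 | J2 9-10 | J5 10-12 | J3 12-14 | J1 14-16 | J4 16-17 | J5 17-19 | J3 19-21 | J1 21-23 | J3 23-25 | J1 25-27 | J3 27-29 | J1 29-30 |
Completion: J1=30  J2=10  J3=29  J4=17  J5=19  J6=3  J7=9
Turnaround (C−A): J1=20  J2=3  J3=20  J4=7  J5=14  J6=2  J7=5
Waiting = turnaround − burst: J1=13, J2=2, J3=12, J4=6, J5=8, J6=0, J7=2
Total waiting = 13 + 2 + 12 + 6 + 8 + 0 + 2 = 43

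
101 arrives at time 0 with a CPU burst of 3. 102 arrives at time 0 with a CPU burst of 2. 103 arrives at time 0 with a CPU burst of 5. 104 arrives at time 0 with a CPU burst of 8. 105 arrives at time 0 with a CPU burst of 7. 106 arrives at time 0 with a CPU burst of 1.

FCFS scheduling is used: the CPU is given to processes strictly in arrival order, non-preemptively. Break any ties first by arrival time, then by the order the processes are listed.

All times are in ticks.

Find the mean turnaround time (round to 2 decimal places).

14.50

Timeline: | 101 0-3 | 102 3-5 | 103 5-10 | 104 10-18 | 105 18-25 | 106 25-26 |
Completion: 101=3  102=5  103=10  104=18  105=25  106=26
Turnaround (C−A): 101=3  102=5  103=10  104=18  105=25  106=26
Turnaround times: 101=3, 102=5, 103=10, 104=18, 105=25, 106=26
Average turnaround = (3+5+10+18+25+26) / 6 = 87/6 = 14.50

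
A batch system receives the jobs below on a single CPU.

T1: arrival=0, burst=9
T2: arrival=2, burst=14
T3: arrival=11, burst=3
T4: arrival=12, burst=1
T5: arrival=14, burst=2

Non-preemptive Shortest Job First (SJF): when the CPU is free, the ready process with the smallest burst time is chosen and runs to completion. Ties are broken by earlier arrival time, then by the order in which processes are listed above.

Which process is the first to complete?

Gantt: | T1 0-9 | T2 9-23 | T4 23-24 | T5 24-26 | T3 26-29 |
Completion: T1=9  T2=23  T3=29  T4=24  T5=26
Turnaround (C−A): T1=9  T2=21  T3=18  T4=12  T5=12
Finish order: T1 → T2 → T4 → T5 → T3

T1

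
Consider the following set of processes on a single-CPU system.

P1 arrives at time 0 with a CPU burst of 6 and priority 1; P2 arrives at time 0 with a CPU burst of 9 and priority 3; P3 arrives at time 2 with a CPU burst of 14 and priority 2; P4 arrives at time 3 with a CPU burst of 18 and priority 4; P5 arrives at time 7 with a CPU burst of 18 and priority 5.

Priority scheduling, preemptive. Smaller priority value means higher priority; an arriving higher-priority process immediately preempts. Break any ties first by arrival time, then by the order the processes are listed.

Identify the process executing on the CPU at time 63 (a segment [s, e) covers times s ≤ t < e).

Schedule: | P1 0-6 | P3 6-20 | P2 20-29 | P4 29-47 | P5 47-65 |
Completion: P1=6  P2=29  P3=20  P4=47  P5=65
Turnaround (C−A): P1=6  P2=29  P3=18  P4=44  P5=58

P5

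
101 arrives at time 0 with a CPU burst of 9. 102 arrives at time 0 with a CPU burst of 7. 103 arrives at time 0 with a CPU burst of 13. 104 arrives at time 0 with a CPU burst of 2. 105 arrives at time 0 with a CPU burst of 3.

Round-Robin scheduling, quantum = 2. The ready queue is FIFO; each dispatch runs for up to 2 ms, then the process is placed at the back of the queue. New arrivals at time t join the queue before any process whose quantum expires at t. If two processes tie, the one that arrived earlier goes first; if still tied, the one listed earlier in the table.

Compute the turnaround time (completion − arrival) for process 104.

Timeline: | 101 0-2 | 102 2-4 | 103 4-6 | 104 6-8 | 105 8-10 | 101 10-12 | 102 12-14 | 103 14-16 | 105 16-17 | 101 17-19 | 102 19-21 | 103 21-23 | 101 23-25 | 102 25-26 | 103 26-28 | 101 28-29 | 103 29-34 |
Completion: 101=29  102=26  103=34  104=8  105=17
Turnaround(104) = completion − arrival = 8 − 0 = 8

8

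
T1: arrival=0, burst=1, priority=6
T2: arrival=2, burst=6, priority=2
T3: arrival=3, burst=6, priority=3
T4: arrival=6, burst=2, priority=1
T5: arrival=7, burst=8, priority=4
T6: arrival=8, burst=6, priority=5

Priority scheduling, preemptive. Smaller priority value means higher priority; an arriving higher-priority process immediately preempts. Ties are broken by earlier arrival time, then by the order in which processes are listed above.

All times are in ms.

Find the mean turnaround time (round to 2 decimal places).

Gantt: | T1 0-1 | idle 1-2 | T2 2-6 | T4 6-8 | T2 8-10 | T3 10-16 | T5 16-24 | T6 24-30 |
Completion: T1=1  T2=10  T3=16  T4=8  T5=24  T6=30
Turnaround (C−A): T1=1  T2=8  T3=13  T4=2  T5=17  T6=22
Turnaround times: T1=1, T2=8, T3=13, T4=2, T5=17, T6=22
Average turnaround = (1+8+13+2+17+22) / 6 = 63/6 = 10.50

10.50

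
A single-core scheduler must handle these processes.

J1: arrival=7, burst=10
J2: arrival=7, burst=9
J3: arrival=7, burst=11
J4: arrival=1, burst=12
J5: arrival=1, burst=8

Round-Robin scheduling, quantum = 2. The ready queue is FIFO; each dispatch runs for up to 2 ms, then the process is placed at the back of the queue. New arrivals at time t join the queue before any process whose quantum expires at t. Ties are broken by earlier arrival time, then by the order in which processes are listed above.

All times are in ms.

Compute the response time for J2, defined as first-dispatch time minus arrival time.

Schedule: | idle 0-1 | J4 1-3 | J5 3-5 | J4 5-7 | J5 7-9 | J1 9-11 | J2 11-13 | J3 13-15 | J4 15-17 | J5 17-19 | J1 19-21 | J2 21-23 | J3 23-25 | J4 25-27 | J5 27-29 | J1 29-31 | J2 31-33 | J3 33-35 | J4 35-37 | J1 37-39 | J2 39-41 | J3 41-43 | J4 43-45 | J1 45-47 | J2 47-48 | J3 48-51 |
Completion: J1=47  J2=48  J3=51  J4=45  J5=29
Turnaround (C−A): J1=40  J2=41  J3=44  J4=44  J5=28
Response(J2) = first start − arrival = 11 − 7 = 4

4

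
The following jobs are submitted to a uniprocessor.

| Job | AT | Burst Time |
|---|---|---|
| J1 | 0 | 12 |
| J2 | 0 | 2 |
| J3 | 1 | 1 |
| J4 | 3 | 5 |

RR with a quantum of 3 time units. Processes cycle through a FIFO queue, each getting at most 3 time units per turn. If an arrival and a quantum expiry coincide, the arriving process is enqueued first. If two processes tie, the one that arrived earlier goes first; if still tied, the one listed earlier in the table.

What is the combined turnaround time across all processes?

41

Timeline: | J1 0-3 | J2 3-5 | J3 5-6 | J4 6-9 | J1 9-12 | J4 12-14 | J1 14-20 |
Completion: J1=20  J2=5  J3=6  J4=14
Turnaround (C−A): J1=20  J2=5  J3=5  J4=11
Turnaround = completion − arrival: J1=20, J2=5, J3=5, J4=11
Total turnaround = 20 + 5 + 5 + 11 = 41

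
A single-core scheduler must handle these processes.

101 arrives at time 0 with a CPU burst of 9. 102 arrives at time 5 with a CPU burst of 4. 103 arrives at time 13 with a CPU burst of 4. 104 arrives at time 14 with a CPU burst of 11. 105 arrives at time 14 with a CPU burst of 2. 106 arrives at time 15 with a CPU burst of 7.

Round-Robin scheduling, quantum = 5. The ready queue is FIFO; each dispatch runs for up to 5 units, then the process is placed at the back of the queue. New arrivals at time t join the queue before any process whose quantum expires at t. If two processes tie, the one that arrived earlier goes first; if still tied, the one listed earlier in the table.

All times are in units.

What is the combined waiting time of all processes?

Gantt: | 101 0-5 | 102 5-9 | 101 9-13 | 103 13-17 | 104 17-22 | 105 22-24 | 106 24-29 | 104 29-34 | 106 34-36 | 104 36-37 |
Completion: 101=13  102=9  103=17  104=37  105=24  106=36
Turnaround (C−A): 101=13  102=4  103=4  104=23  105=10  106=21
Waiting = turnaround − burst: 101=4, 102=0, 103=0, 104=12, 105=8, 106=14
Total waiting = 4 + 0 + 0 + 12 + 8 + 14 = 38

38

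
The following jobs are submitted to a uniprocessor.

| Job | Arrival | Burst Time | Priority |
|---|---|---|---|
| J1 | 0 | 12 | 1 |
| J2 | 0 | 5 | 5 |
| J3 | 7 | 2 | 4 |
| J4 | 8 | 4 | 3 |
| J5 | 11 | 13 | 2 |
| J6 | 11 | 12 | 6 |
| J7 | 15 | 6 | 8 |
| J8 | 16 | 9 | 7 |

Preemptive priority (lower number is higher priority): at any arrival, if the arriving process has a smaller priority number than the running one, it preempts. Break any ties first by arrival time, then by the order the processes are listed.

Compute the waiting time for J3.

22

Gantt: | J1 0-12 | J5 12-25 | J4 25-29 | J3 29-31 | J2 31-36 | J6 36-48 | J8 48-57 | J7 57-63 |
Completion: J1=12  J2=36  J3=31  J4=29  J5=25  J6=48  J7=63  J8=57
Turnaround (C−A): J1=12  J2=36  J3=24  J4=21  J5=14  J6=37  J7=48  J8=41
Waiting(J3) = turnaround − burst = 24 − 2 = 22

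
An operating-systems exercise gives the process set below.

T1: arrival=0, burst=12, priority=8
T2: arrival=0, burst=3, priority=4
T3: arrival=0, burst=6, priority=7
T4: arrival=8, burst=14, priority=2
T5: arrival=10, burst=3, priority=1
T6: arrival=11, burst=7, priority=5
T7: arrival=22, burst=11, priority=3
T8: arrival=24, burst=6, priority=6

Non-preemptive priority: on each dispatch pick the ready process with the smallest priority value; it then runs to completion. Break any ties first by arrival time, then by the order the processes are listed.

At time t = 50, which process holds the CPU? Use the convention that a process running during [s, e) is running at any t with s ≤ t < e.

Timeline: | T2 0-3 | T3 3-9 | T4 9-23 | T5 23-26 | T7 26-37 | T6 37-44 | T8 44-50 | T1 50-62 |
Completion: T1=62  T2=3  T3=9  T4=23  T5=26  T6=44  T7=37  T8=50

T1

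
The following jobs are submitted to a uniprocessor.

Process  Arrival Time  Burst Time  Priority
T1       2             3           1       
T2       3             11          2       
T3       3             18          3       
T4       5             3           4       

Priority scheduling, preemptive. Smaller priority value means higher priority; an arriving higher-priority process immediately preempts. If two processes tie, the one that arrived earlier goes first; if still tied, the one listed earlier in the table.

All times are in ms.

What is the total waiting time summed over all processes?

44

Gantt: | idle 0-2 | T1 2-5 | T2 5-16 | T3 16-34 | T4 34-37 |
Completion: T1=5  T2=16  T3=34  T4=37
Turnaround (C−A): T1=3  T2=13  T3=31  T4=32
Waiting = turnaround − burst: T1=0, T2=2, T3=13, T4=29
Total waiting = 0 + 2 + 13 + 29 = 44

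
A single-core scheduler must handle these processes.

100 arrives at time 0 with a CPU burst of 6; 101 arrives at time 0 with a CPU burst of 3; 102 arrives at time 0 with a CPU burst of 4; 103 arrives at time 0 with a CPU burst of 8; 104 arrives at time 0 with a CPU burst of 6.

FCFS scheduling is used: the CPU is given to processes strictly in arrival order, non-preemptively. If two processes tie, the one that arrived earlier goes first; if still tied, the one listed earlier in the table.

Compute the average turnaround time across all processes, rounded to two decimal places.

15.20

Gantt: | 100 0-6 | 101 6-9 | 102 9-13 | 103 13-21 | 104 21-27 |
Completion: 100=6  101=9  102=13  103=21  104=27
Turnaround (C−A): 100=6  101=9  102=13  103=21  104=27
Turnaround times: 100=6, 101=9, 102=13, 103=21, 104=27
Average turnaround = (6+9+13+21+27) / 5 = 76/5 = 15.20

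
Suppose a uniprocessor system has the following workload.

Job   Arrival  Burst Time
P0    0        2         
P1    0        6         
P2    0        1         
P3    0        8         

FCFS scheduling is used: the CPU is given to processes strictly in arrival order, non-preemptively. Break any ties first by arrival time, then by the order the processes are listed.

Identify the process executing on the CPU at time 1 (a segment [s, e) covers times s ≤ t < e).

P0

Gantt: | P0 0-2 | P1 2-8 | P2 8-9 | P3 9-17 |
Completion: P0=2  P1=8  P2=9  P3=17
Turnaround (C−A): P0=2  P1=8  P2=9  P3=17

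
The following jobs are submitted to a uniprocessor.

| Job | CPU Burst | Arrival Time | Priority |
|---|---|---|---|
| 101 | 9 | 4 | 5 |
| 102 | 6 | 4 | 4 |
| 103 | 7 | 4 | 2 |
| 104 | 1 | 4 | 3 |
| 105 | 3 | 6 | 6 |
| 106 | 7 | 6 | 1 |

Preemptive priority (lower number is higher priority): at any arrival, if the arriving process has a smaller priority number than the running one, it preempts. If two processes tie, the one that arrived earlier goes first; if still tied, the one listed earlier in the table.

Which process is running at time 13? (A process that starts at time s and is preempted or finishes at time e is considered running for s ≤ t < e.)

Timeline: | idle 0-4 | 103 4-6 | 106 6-13 | 103 13-18 | 104 18-19 | 102 19-25 | 101 25-34 | 105 34-37 |
Completion: 101=34  102=25  103=18  104=19  105=37  106=13
Turnaround (C−A): 101=30  102=21  103=14  104=15  105=31  106=7

103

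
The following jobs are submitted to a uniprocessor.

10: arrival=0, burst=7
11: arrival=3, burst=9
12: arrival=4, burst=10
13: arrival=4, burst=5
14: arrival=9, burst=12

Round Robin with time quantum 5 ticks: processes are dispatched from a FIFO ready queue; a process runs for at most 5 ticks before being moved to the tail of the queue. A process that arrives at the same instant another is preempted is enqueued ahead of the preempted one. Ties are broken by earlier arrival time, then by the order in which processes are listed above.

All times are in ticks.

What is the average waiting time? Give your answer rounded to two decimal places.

17.80

Timeline: | 10 0-5 | 11 5-10 | 12 10-15 | 13 15-20 | 10 20-22 | 14 22-27 | 11 27-31 | 12 31-36 | 14 36-43 |
Completion: 10=22  11=31  12=36  13=20  14=43
Turnaround (C−A): 10=22  11=28  12=32  13=16  14=34
Waiting times: 10=15, 11=19, 12=22, 13=11, 14=22
Average waiting = (15+19+22+11+22) / 5 = 89/5 = 17.80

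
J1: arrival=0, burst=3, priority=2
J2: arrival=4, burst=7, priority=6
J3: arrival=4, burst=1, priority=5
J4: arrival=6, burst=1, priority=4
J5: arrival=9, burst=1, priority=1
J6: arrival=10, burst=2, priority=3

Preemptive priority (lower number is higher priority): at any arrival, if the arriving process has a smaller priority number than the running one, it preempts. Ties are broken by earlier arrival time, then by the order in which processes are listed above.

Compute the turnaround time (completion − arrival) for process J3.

1

Timeline: | J1 0-3 | idle 3-4 | J3 4-5 | J2 5-6 | J4 6-7 | J2 7-9 | J5 9-10 | J6 10-12 | J2 12-16 |
Completion: J1=3  J2=16  J3=5  J4=7  J5=10  J6=12
Turnaround(J3) = completion − arrival = 5 − 4 = 1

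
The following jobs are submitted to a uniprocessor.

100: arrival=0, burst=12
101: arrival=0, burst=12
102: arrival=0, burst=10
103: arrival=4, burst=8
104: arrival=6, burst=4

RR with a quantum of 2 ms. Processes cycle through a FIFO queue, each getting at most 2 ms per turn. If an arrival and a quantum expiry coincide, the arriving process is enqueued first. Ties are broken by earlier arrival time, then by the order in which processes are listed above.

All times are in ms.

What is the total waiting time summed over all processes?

Gantt: | 100 0-2 | 101 2-4 | 102 4-6 | 100 6-8 | 103 8-10 | 101 10-12 | 104 12-14 | 102 14-16 | 100 16-18 | 103 18-20 | 101 20-22 | 104 22-24 | 102 24-26 | 100 26-28 | 103 28-30 | 101 30-32 | 102 32-34 | 100 34-36 | 103 36-38 | 101 38-40 | 102 40-42 | 100 42-44 | 101 44-46 |
Completion: 100=44  101=46  102=42  103=38  104=24
Waiting = turnaround − burst: 100=32, 101=34, 102=32, 103=26, 104=14
Total waiting = 32 + 34 + 32 + 26 + 14 = 138

138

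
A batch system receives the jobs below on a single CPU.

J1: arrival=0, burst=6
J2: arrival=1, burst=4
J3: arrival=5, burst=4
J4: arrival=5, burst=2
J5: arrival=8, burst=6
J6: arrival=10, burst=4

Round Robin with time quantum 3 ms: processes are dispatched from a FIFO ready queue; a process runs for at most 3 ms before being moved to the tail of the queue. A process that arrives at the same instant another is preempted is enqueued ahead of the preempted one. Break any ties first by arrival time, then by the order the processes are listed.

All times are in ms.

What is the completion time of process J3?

22

Timeline: | J1 0-3 | J2 3-6 | J1 6-9 | J3 9-12 | J4 12-14 | J2 14-15 | J5 15-18 | J6 18-21 | J3 21-22 | J5 22-25 | J6 25-26 |
Completion: J1=9  J2=15  J3=22  J4=14  J5=25  J6=26
Turnaround (C−A): J1=9  J2=14  J3=17  J4=9  J5=17  J6=16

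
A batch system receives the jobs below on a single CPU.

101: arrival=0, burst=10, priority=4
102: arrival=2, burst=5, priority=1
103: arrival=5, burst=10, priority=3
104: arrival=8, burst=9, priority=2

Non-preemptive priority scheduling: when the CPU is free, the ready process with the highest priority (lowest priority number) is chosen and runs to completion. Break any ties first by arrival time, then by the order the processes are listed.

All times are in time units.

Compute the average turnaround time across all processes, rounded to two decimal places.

17.00

Gantt: | 101 0-10 | 102 10-15 | 104 15-24 | 103 24-34 |
Completion: 101=10  102=15  103=34  104=24
Turnaround (C−A): 101=10  102=13  103=29  104=16
Turnaround times: 101=10, 102=13, 103=29, 104=16
Average turnaround = (10+13+29+16) / 4 = 68/4 = 17.00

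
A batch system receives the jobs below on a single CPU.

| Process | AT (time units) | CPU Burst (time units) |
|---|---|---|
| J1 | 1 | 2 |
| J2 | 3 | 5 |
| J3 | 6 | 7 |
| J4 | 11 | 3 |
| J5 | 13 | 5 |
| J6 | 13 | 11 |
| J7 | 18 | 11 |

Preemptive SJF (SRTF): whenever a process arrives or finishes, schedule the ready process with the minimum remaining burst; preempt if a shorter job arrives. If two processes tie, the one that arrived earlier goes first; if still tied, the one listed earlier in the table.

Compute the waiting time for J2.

Gantt: | idle 0-1 | J1 1-3 | J2 3-8 | J3 8-11 | J4 11-14 | J3 14-18 | J5 18-23 | J6 23-34 | J7 34-45 |
Completion: J1=3  J2=8  J3=18  J4=14  J5=23  J6=34  J7=45
Waiting(J2) = turnaround − burst = 5 − 5 = 0

0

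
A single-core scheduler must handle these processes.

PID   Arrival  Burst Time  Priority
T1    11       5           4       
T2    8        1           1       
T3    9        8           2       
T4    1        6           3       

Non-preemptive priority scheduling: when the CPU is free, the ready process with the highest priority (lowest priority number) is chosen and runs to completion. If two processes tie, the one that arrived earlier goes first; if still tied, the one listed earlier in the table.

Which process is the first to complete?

Timeline: | idle 0-1 | T4 1-7 | idle 7-8 | T2 8-9 | T3 9-17 | T1 17-22 |
Completion: T1=22  T2=9  T3=17  T4=7
Turnaround (C−A): T1=11  T2=1  T3=8  T4=6
Finish order: T4 → T2 → T3 → T1

T4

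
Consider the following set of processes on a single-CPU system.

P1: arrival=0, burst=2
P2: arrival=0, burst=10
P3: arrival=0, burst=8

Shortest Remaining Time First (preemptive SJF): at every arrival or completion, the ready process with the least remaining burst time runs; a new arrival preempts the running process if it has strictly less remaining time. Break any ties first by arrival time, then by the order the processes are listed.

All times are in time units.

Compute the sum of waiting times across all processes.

Schedule: | P1 0-2 | P3 2-10 | P2 10-20 |
Completion: P1=2  P2=20  P3=10
Waiting = turnaround − burst: P1=0, P2=10, P3=2
Total waiting = 0 + 10 + 2 = 12

12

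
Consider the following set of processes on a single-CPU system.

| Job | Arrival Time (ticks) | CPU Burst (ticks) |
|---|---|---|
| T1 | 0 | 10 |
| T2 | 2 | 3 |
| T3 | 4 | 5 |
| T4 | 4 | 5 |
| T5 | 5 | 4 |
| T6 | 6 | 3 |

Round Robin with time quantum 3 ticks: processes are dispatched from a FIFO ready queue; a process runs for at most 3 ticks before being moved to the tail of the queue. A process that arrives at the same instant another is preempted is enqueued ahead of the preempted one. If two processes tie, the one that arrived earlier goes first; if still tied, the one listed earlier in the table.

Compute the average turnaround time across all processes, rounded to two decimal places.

19.83

Timeline: | T1 0-3 | T2 3-6 | T1 6-9 | T3 9-12 | T4 12-15 | T5 15-18 | T6 18-21 | T1 21-24 | T3 24-26 | T4 26-28 | T5 28-29 | T1 29-30 |
Completion: T1=30  T2=6  T3=26  T4=28  T5=29  T6=21
Turnaround times: T1=30, T2=4, T3=22, T4=24, T5=24, T6=15
Average turnaround = (30+4+22+24+24+15) / 6 = 119/6 = 19.83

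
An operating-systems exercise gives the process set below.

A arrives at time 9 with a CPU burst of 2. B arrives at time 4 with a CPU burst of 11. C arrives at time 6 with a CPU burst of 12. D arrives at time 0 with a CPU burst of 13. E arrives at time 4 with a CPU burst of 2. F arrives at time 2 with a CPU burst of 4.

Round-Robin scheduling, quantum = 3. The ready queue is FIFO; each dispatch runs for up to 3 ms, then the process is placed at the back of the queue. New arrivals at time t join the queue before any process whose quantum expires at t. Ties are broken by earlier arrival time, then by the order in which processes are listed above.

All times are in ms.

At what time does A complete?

Schedule: | D 0-3 | F 3-6 | D 6-9 | B 9-12 | E 12-14 | C 14-17 | F 17-18 | A 18-20 | D 20-23 | B 23-26 | C 26-29 | D 29-32 | B 32-35 | C 35-38 | D 38-39 | B 39-41 | C 41-44 |
Completion: A=20  B=41  C=44  D=39  E=14  F=18
Turnaround (C−A): A=11  B=37  C=38  D=39  E=10  F=16

20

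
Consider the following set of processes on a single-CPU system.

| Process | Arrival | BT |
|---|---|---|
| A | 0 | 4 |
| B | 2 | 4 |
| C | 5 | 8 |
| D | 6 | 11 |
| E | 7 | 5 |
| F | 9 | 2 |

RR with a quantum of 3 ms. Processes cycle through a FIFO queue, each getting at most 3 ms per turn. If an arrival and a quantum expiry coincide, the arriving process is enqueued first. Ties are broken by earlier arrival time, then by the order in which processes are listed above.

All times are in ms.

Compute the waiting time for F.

8

Schedule: | A 0-3 | B 3-6 | A 6-7 | C 7-10 | D 10-13 | B 13-14 | E 14-17 | F 17-19 | C 19-22 | D 22-25 | E 25-27 | C 27-29 | D 29-34 |
Completion: A=7  B=14  C=29  D=34  E=27  F=19
Turnaround (C−A): A=7  B=12  C=24  D=28  E=20  F=10
Waiting(F) = turnaround − burst = 10 − 2 = 8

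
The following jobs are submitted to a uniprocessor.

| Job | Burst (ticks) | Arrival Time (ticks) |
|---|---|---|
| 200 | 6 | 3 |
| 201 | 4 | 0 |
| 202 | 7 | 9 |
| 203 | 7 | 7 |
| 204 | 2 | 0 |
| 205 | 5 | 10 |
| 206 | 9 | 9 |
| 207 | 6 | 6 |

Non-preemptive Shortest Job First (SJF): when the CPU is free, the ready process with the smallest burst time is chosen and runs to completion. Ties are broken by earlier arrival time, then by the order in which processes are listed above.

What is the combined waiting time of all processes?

83

Timeline: | 204 0-2 | 201 2-6 | 200 6-12 | 205 12-17 | 207 17-23 | 203 23-30 | 202 30-37 | 206 37-46 |
Completion: 200=12  201=6  202=37  203=30  204=2  205=17  206=46  207=23
Waiting = turnaround − burst: 200=3, 201=2, 202=21, 203=16, 204=0, 205=2, 206=28, 207=11
Total waiting = 3 + 2 + 21 + 16 + 0 + 2 + 28 + 11 = 83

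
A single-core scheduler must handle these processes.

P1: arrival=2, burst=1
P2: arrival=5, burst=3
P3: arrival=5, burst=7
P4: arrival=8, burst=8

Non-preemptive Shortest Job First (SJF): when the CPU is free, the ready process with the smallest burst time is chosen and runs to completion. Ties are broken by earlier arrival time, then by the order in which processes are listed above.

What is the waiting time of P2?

0

Schedule: | idle 0-2 | P1 2-3 | idle 3-5 | P2 5-8 | P3 8-15 | P4 15-23 |
Completion: P1=3  P2=8  P3=15  P4=23
Turnaround (C−A): P1=1  P2=3  P3=10  P4=15
Waiting(P2) = turnaround − burst = 3 − 3 = 0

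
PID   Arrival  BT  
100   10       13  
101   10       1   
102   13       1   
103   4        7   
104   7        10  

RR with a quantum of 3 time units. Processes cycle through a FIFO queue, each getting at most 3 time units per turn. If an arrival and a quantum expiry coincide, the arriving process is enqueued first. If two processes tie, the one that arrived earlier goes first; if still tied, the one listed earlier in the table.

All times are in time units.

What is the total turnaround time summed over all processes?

Gantt: | idle 0-4 | 103 4-7 | 104 7-10 | 103 10-13 | 100 13-16 | 101 16-17 | 104 17-20 | 102 20-21 | 103 21-22 | 100 22-25 | 104 25-28 | 100 28-31 | 104 31-32 | 100 32-36 |
Completion: 100=36  101=17  102=21  103=22  104=32
Turnaround (C−A): 100=26  101=7  102=8  103=18  104=25
Turnaround = completion − arrival: 100=26, 101=7, 102=8, 103=18, 104=25
Total turnaround = 26 + 7 + 8 + 18 + 25 = 84

84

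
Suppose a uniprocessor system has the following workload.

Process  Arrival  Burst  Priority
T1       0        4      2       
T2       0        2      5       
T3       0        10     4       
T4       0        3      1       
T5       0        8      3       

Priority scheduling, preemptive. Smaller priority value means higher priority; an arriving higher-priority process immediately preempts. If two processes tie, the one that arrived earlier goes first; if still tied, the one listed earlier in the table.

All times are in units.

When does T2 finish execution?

Timeline: | T4 0-3 | T1 3-7 | T5 7-15 | T3 15-25 | T2 25-27 |
Completion: T1=7  T2=27  T3=25  T4=3  T5=15
Turnaround (C−A): T1=7  T2=27  T3=25  T4=3  T5=15

27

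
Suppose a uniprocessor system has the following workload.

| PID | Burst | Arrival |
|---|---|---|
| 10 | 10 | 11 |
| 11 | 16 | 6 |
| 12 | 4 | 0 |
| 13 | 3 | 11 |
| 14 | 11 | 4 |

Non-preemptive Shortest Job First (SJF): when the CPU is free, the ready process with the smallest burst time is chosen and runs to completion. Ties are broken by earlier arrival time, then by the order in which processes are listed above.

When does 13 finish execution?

Schedule: | 12 0-4 | 14 4-15 | 13 15-18 | 10 18-28 | 11 28-44 |
Completion: 10=28  11=44  12=4  13=18  14=15
Turnaround (C−A): 10=17  11=38  12=4  13=7  14=11

18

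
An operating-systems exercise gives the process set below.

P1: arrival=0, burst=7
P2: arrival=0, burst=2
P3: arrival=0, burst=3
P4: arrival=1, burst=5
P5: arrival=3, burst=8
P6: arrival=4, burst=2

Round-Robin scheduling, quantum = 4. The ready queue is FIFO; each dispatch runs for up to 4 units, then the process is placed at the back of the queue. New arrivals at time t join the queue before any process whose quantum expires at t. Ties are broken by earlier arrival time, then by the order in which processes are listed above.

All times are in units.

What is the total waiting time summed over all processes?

71

Timeline: | P1 0-4 | P2 4-6 | P3 6-9 | P4 9-13 | P5 13-17 | P6 17-19 | P1 19-22 | P4 22-23 | P5 23-27 |
Completion: P1=22  P2=6  P3=9  P4=23  P5=27  P6=19
Waiting = turnaround − burst: P1=15, P2=4, P3=6, P4=17, P5=16, P6=13
Total waiting = 15 + 4 + 6 + 17 + 16 + 13 = 71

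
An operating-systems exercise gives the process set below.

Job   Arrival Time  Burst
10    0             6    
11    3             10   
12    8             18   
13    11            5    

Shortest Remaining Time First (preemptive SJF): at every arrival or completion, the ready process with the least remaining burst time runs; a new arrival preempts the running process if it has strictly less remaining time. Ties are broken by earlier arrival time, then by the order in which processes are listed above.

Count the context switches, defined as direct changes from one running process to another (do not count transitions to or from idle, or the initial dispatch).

3

Gantt: | 10 0-6 | 11 6-16 | 13 16-21 | 12 21-39 |
Completion: 10=6  11=16  12=39  13=21
Turnaround (C−A): 10=6  11=13  12=31  13=10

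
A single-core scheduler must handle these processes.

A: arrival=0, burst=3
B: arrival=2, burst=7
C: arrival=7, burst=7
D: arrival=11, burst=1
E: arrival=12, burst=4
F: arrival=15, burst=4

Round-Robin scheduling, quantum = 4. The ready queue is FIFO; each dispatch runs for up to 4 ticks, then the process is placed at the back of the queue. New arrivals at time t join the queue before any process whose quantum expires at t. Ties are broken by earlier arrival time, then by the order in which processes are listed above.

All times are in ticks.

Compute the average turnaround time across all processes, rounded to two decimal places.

8.50

Schedule: | A 0-3 | B 3-7 | C 7-11 | B 11-14 | D 14-15 | C 15-18 | E 18-22 | F 22-26 |
Completion: A=3  B=14  C=18  D=15  E=22  F=26
Turnaround (C−A): A=3  B=12  C=11  D=4  E=10  F=11
Turnaround times: A=3, B=12, C=11, D=4, E=10, F=11
Average turnaround = (3+12+11+4+10+11) / 6 = 51/6 = 8.50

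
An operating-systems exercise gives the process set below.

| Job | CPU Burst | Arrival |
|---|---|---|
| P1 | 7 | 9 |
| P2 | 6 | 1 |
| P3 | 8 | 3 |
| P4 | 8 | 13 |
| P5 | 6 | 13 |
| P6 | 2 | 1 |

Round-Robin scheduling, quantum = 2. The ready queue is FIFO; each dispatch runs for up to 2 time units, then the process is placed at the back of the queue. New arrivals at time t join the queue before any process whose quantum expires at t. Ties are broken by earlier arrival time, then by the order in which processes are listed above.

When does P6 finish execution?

5

Schedule: | idle 0-1 | P2 1-3 | P6 3-5 | P3 5-7 | P2 7-9 | P3 9-11 | P1 11-13 | P2 13-15 | P3 15-17 | P4 17-19 | P5 19-21 | P1 21-23 | P3 23-25 | P4 25-27 | P5 27-29 | P1 29-31 | P4 31-33 | P5 33-35 | P1 35-36 | P4 36-38 |
Completion: P1=36  P2=15  P3=25  P4=38  P5=35  P6=5
Turnaround (C−A): P1=27  P2=14  P3=22  P4=25  P5=22  P6=4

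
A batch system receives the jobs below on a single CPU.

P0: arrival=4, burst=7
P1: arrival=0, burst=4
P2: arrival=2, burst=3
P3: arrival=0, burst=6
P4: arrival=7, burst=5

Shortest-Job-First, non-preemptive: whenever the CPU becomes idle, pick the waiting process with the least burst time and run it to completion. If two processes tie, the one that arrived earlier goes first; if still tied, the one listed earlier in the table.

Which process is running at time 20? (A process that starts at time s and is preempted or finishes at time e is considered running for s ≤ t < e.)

Schedule: | P1 0-4 | P2 4-7 | P4 7-12 | P3 12-18 | P0 18-25 |
Completion: P0=25  P1=4  P2=7  P3=18  P4=12
Turnaround (C−A): P0=21  P1=4  P2=5  P3=18  P4=5

P0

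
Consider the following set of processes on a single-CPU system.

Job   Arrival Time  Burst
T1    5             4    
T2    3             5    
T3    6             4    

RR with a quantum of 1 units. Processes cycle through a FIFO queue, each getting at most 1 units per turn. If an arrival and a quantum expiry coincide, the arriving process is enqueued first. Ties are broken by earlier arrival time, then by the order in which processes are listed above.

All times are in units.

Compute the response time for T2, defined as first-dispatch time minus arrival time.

0

Timeline: | idle 0-3 | T2 3-5 | T1 5-6 | T2 6-7 | T3 7-8 | T1 8-9 | T2 9-10 | T3 10-11 | T1 11-12 | T2 12-13 | T3 13-14 | T1 14-15 | T3 15-16 |
Completion: T1=15  T2=13  T3=16
Turnaround (C−A): T1=10  T2=10  T3=10
Response(T2) = first start − arrival = 3 − 3 = 0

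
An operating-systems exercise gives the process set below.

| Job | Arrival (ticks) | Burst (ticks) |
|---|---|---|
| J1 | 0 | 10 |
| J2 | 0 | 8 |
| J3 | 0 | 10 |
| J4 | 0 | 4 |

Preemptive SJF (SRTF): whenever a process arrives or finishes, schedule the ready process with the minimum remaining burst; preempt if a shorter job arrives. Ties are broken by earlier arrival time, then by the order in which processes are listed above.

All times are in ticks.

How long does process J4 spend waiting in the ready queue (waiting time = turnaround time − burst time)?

0

Schedule: | J4 0-4 | J2 4-12 | J1 12-22 | J3 22-32 |
Completion: J1=22  J2=12  J3=32  J4=4
Waiting(J4) = turnaround − burst = 4 − 4 = 0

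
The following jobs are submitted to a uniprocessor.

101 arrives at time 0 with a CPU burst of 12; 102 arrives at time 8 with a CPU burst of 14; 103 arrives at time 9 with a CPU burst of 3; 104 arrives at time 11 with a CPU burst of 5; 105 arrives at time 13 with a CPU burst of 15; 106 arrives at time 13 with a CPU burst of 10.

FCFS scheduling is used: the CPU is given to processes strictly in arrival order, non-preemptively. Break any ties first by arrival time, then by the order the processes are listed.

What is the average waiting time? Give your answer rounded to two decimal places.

Timeline: | 101 0-12 | 102 12-26 | 103 26-29 | 104 29-34 | 105 34-49 | 106 49-59 |
Completion: 101=12  102=26  103=29  104=34  105=49  106=59
Turnaround (C−A): 101=12  102=18  103=20  104=23  105=36  106=46
Waiting times: 101=0, 102=4, 103=17, 104=18, 105=21, 106=36
Average waiting = (0+4+17+18+21+36) / 6 = 96/6 = 16.00

16.00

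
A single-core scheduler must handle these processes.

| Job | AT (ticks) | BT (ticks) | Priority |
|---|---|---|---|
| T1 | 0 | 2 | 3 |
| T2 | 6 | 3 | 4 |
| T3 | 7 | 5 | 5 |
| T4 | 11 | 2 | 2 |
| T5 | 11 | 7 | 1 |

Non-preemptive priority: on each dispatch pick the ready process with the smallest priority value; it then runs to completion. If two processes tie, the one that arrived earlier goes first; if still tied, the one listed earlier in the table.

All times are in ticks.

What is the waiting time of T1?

Gantt: | T1 0-2 | idle 2-6 | T2 6-9 | T3 9-14 | T5 14-21 | T4 21-23 |
Completion: T1=2  T2=9  T3=14  T4=23  T5=21
Turnaround (C−A): T1=2  T2=3  T3=7  T4=12  T5=10
Waiting(T1) = turnaround − burst = 2 − 2 = 0

0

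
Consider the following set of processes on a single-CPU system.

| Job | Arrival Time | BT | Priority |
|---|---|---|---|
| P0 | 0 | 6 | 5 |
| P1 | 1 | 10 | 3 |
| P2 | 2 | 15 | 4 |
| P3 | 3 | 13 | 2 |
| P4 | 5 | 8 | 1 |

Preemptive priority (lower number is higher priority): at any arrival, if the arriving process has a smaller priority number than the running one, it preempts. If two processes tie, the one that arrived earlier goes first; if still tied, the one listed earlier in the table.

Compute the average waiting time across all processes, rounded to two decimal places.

21.00

Schedule: | P0 0-1 | P1 1-3 | P3 3-5 | P4 5-13 | P3 13-24 | P1 24-32 | P2 32-47 | P0 47-52 |
Completion: P0=52  P1=32  P2=47  P3=24  P4=13
Turnaround (C−A): P0=52  P1=31  P2=45  P3=21  P4=8
Waiting times: P0=46, P1=21, P2=30, P3=8, P4=0
Average waiting = (46+21+30+8+0) / 5 = 105/5 = 21.00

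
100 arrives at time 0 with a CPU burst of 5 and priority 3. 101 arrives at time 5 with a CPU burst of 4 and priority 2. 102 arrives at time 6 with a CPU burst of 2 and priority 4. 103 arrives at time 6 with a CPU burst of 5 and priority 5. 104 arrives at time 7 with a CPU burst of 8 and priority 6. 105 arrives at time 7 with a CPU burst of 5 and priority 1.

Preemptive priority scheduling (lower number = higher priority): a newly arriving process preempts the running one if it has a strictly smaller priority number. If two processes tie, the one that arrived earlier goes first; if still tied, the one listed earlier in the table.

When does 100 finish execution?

Timeline: | 100 0-5 | 101 5-7 | 105 7-12 | 101 12-14 | 102 14-16 | 103 16-21 | 104 21-29 |
Completion: 100=5  101=14  102=16  103=21  104=29  105=12
Turnaround (C−A): 100=5  101=9  102=10  103=15  104=22  105=5

5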